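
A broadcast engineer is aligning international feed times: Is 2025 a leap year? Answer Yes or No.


Year: 2025
Divisible by 4? 2025 / 4 = 506.25 -> No
Not divisible by 4, so NOT a leap year

No


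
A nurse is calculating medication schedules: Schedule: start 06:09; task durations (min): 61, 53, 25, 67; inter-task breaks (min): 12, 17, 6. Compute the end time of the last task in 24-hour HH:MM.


Start: 06:09 = 369 min from midnight
  after task 1 (61 min): 07:10
  after break (12 min): 07:22
  after task 2 (53 min): 08:15
  after break (17 min): 08:32
  after task 3 (25 min): 08:57
  after break (6 min): 09:03
  after task 4 (67 min): 10:10
Total elapsed: 241 minutes
End time: 10:10

10:10


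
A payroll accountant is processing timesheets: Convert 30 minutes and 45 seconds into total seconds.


Minutes: 30
Seconds: 45
Convert minutes to seconds: 30 x 60 = 1800
Add remaining seconds: 1800 + 45 = 1845

1845


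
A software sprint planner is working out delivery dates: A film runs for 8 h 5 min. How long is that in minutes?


Hours: 8
Minutes: 5
Convert hours to minutes: 8 x 60 = 480
Add remaining minutes: 480 + 5 = 485

485


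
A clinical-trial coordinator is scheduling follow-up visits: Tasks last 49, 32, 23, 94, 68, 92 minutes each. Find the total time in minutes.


Durations: 49, 32, 23, 94, 68, 92
Running sum: 49
+ 32 = 81
+ 23 = 104
+ 94 = 198
+ 68 = 266
+ 92 = 358
Total duration: 358 minutes
That is 5 hours and 58 minutes

358


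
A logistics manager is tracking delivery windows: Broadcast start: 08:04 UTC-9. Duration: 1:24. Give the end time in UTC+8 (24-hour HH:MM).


Start: 08:04 in UTC-9
Step 1 - add duration:
  minutes: 4 + 24 = 28
  hours: 8 + 1 + 0 = 9
  end in UTC-9: 09:28
Step 2 - convert UTC-9 -> UTC+8:
  offset difference: 8 - (-9) = 17 hours
  9 + (17) = 26 -> mod 24 = 2
Result: 02:28 in UTC+8

02:28


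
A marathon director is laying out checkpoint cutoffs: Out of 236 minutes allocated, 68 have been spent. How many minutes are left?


Total budget: 236 minutes
Time used: 68 minutes
Remaining: 236 - 68 = 168 minutes
Percent used: 28.8%
Percent remaining: 71.2%

168


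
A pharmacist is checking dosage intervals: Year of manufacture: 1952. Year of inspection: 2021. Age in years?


Birth year: 1952
Current year: 2021
Age = current year - birth year
Age = 2021 - 1952 = 69

69


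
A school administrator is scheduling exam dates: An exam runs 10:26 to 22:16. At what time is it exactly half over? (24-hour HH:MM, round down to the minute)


Start time: 10:26 = 626 minutes from midnight
End time: 22:16 = 1336 minutes from midnight
Sum: 626 + 1336 = 1962
Midpoint: 1962 / 2 = 981 minutes
Convert: 981 / 60 = 16 hours, 21 minutes
Result: 16:21

16:21


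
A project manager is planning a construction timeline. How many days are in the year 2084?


Year: 2084
Check leap year rules:
Divisible by 4? Yes
Divisible by 100? No
2084 is a leap year
Days: 366

366


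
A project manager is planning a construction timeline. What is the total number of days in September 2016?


Month: September
Year: 2016
September is a 30-day month
Total: 30 days

30


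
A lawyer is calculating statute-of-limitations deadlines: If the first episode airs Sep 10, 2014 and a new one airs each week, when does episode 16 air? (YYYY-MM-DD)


First occurrence: 2014-09-10 (occurrence 1)
Each occurrence is 7 days after the previous.
Occurrence 16 is 15 weeks after the first.
15 weeks = 105 days
2014-09-10 + 105 days = 2014-12-24

2014-12-24


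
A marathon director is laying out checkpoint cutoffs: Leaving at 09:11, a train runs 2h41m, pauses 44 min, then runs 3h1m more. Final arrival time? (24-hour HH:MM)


Depart: 09:11
Leg 1: +161 min -> 11:52
Layover: +44 min -> 12:36
Leg 2: +181 min -> 15:37
Total travel: 386 minutes = 6h 26m
Arrival: 15:37

15:37


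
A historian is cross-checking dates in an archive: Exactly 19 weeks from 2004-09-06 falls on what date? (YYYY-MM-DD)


Start: 2004-09-06
Weeks to add: 19
Convert to days: 19 x 7 = 133 days
Add 133 days to 2004-09-06
Result: 2005-01-17

2005-01-17


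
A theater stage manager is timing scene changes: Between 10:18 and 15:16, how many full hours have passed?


Start: 10:18
End: 15:16
Hour difference: 15 - 10 = 5 hours
Minute difference: 16 - 18 = -2 minutes
Total minutes: 298
Complete hours: 298 / 60 = 4 (remainder 58)

4


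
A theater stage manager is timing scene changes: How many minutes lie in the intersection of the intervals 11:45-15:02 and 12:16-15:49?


Interval A: [705, 902] minutes from midnight
Interval B: [736, 949] minutes from midnight
Overlap start = max(705, 736) = 736
Overlap end = min(902, 949) = 902
Overlap = 902 - 736 = 166 minutes

166


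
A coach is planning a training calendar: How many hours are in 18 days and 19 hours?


Days: 18
Extra hours: 19
Hours per day: 24
Days to hours: 18 x 24 = 432
Total: 432 + 19 = 451

451


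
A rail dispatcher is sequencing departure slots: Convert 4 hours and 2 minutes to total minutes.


Hours: 4
Extra minutes: 2
Minutes per hour: 60
Hours to minutes: 4 x 60 = 240
Total: 240 + 2 = 242

242


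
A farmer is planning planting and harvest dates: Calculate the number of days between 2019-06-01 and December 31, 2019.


Start: June 01, 2019
End: December 31, 2019
Days left in June: 29
July: 31
August: 31
September: 30
October: 31
... plus remaining months
Sum of remaining months: 184
Total: 29 + 184 = 213

213


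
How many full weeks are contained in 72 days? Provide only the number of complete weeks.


Total days: 72
Days per week: 7
Division: 72 / 7 = 10 remainder 2
Complete weeks: 10
Remaining days: 2

10


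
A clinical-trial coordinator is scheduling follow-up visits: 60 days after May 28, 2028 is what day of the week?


Start: 2028-05-28 (Sunday)
Step 1 - find target date: add 60 days
  2028-05-28 + 60 days = 2028-07-27
Step 2 - day of week:
  60 mod 7 = 4
  Sunday + 4 days -> Thursday
Result: Thursday (2028-07-27)

Thursday


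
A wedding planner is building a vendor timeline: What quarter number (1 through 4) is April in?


Month: April (month 4)
Q1: January-March (months 1-3)
Q2: April-June (months 4-6)
Q3: July-September (months 7-9)
Q4: October-December (months 10-12)
Month 4 falls in Q2

2


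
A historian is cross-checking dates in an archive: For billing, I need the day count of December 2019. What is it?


Month: December
Year: 2019
December is a 31-day month
Total: 31 days

31


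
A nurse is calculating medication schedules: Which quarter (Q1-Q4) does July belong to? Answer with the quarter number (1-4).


Month: July (month 7)
Q1: January-March (months 1-3)
Q2: April-June (months 4-6)
Q3: July-September (months 7-9)
Q4: October-December (months 10-12)
Month 7 falls in Q3

3


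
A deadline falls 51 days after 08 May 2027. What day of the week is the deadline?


Start: 2027-05-08 (Saturday)
Step 1 - find target date: add 51 days
  2027-05-08 + 51 days = 2027-06-28
Step 2 - day of week:
  51 mod 7 = 2
  Saturday + 2 days -> Monday
Result: Monday (2027-06-28)

Monday


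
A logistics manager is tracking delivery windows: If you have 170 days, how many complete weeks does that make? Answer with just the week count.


Total days: 170
Days per week: 7
Division: 170 / 7 = 24 remainder 2
Complete weeks: 24
Remaining days: 2

24


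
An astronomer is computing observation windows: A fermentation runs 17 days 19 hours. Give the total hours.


Days: 17
Extra hours: 19
Hours per day: 24
Days to hours: 17 x 24 = 408
Total: 408 + 19 = 427

427


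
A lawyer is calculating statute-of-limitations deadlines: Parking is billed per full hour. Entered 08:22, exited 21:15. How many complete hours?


Start: 08:22
End: 21:15
Hour difference: 21 - 8 = 13 hours
Minute difference: 15 - 22 = -7 minutes
Total minutes: 773
Complete hours: 773 / 60 = 12 (remainder 53)

12


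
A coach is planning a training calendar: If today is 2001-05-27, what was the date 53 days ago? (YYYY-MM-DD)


Start: 2001-05-27
Subtracting 53 days
Days already passed in May: 27
After going back through May: 26 more days to subtract
April 2001 has 30 days, need 26
Result: 2001-04-04

2001-04-04


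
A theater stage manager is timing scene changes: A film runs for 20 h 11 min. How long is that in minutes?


Hours: 20
Minutes: 11
Convert hours to minutes: 20 x 60 = 1200
Add remaining minutes: 1200 + 11 = 1211

1211


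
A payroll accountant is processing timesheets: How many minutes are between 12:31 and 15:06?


Start time: 12:31 = 751 minutes from midnight
End time: 15:06 = 906 minutes from midnight
Difference: 906 - 751 = 155 minutes
That is 2 hours and 35 minutes

155


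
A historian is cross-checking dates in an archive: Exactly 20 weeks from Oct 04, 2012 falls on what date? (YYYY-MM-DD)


Start: 2012-10-04
Weeks to add: 20
Convert to days: 20 x 7 = 140 days
Add 140 days to 2012-10-04
Result: 2013-02-21

2013-02-21


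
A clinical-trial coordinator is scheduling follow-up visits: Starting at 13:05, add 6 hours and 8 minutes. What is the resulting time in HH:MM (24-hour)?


Start time: 13:05
Adding: 6 hours 8 minutes
Minutes: 5 + 8 = 13
Hours: 13 + 6 + 0 = 19
Result: 19:13

19:13


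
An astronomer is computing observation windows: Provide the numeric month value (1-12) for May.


Calendar month order:
4. April
5. May <--
6. June
May is month number 5

5


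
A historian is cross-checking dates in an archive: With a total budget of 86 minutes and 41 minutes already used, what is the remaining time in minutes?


Total budget: 86 minutes
Time used: 41 minutes
Remaining: 86 - 41 = 45 minutes
Percent used: 47.7%
Percent remaining: 52.3%

45


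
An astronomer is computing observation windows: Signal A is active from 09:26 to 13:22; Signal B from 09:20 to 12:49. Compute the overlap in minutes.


Interval A: [566, 802] minutes from midnight
Interval B: [560, 769] minutes from midnight
Overlap start = max(566, 560) = 566
Overlap end = min(802, 769) = 769
Overlap = 769 - 566 = 203 minutes

203


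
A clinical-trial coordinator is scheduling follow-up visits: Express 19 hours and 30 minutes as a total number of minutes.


Hours: 19
Extra minutes: 30
Minutes per hour: 60
Hours to minutes: 19 x 60 = 1140
Total: 1140 + 30 = 1170

1170


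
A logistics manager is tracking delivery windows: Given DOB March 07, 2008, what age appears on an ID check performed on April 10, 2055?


Birth: 2008-03-07
Reference: 2055-04-10
Year difference: 2055 - 2008 = 47
Has birthday (03-07) occurred by 04-10? Yes
Age in full years: 47

47


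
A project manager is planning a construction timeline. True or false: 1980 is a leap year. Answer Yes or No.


Year: 1980
Divisible by 4? 1980 / 4 = 495.0 -> Yes
Divisible by 100? 1980 / 100 = 19.8 -> No
Divisible by 4 but not 100, so it IS a leap year

Yes


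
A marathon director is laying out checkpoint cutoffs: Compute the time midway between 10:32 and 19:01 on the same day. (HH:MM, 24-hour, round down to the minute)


Start time: 10:32 = 632 minutes from midnight
End time: 19:01 = 1141 minutes from midnight
Sum: 632 + 1141 = 1773
Midpoint: 1773 / 2 = 886 minutes
Convert: 886 / 60 = 14 hours, 46 minutes
Result: 14:46

14:46


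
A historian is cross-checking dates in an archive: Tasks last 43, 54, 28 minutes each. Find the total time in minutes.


Durations: 43, 54, 28
Running sum: 43
+ 54 = 97
+ 28 = 125
Total duration: 125 minutes
That is 2 hours and 5 minutes

125


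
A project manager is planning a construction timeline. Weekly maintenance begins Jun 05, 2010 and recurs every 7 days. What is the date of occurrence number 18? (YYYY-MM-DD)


First occurrence: 2010-06-05 (occurrence 1)
Each occurrence is 7 days after the previous.
Occurrence 18 is 17 weeks after the first.
17 weeks = 119 days
2010-06-05 + 119 days = 2010-10-02

2010-10-02


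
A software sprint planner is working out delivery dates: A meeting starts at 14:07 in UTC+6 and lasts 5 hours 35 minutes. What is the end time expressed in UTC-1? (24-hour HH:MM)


Start: 14:07 in UTC+6
Step 1 - add duration:
  minutes: 7 + 35 = 42
  hours: 14 + 5 + 0 = 19
  end in UTC+6: 19:42
Step 2 - convert UTC+6 -> UTC-1:
  offset difference: -1 - (6) = -7 hours
  19 + (-7) = 12 -> mod 24 = 12
Result: 12:42 in UTC-1

12:42


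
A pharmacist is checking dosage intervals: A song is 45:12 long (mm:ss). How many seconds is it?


Minutes: 45
Extra seconds: 12
Seconds per minute: 60
Minutes to seconds: 45 x 60 = 2700
Total: 2700 + 12 = 2712

2712


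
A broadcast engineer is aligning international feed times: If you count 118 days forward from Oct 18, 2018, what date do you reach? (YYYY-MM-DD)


Start: 2018-10-18
Adding 118 days
Days remaining in October: 13
After October: 105 days still to add
November 2018: 30 days, 75 remaining
December 2018: 31 days, 44 remaining
January 2019: 31 days, 13 remaining
February 2019 has 28 days, need 13
Result: 2019-02-13

2019-02-13


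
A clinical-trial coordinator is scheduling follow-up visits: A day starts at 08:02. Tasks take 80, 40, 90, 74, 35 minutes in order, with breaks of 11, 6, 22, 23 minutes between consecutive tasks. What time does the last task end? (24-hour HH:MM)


Start: 08:02 = 482 min from midnight
  after task 1 (80 min): 09:22
  after break (11 min): 09:33
  after task 2 (40 min): 10:13
  after break (6 min): 10:19
  after task 3 (90 min): 11:49
  after break (22 min): 12:11
  after task 4 (74 min): 13:25
  after break (23 min): 13:48
  after task 5 (35 min): 14:23
Total elapsed: 381 minutes
End time: 14:23

14:23


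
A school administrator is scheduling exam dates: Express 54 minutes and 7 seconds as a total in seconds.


Minutes: 54
Seconds: 7
Convert minutes to seconds: 54 x 60 = 3240
Add remaining seconds: 3240 + 7 = 3247

3247


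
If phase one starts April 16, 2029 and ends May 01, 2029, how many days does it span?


Start date: 2029-04-16
End date: 2029-05-01
Apr 2029: +15 days
Total: 15 days

15


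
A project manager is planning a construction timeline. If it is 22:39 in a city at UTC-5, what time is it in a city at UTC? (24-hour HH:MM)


Local time: 22:39 at UTC-5 (offset -5h)
Target zone: UTC (offset 0h)
Difference: 0 - (-5) = 5 hours
Calculation: 22 + (5) = 27
Wraparound: (27) mod 24 = 3
Result: 03:39

03:39


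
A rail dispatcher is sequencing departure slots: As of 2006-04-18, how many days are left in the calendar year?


Start: April 18, 2006
End: December 31, 2006
Days left in April: 12
May: 31
June: 30
July: 31
August: 31
... plus remaining months
Sum of remaining months: 245
Total: 12 + 245 = 257

257


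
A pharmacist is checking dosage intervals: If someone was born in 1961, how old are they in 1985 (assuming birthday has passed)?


Birth year: 1961
Current year: 1985
Age = current year - birth year
Age = 1985 - 1961 = 24

24


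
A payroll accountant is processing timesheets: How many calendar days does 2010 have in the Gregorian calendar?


Year: 2010
Check leap year rules:
Divisible by 4? No
2010 is not a leap year
Days: 365

365


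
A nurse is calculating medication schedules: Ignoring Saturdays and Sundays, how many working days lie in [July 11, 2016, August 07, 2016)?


Start: 2016-07-11 (Monday)
End (exclusive): 2016-08-07 (Sunday)
Total calendar days: 27
Full weeks: 27 // 7 = 3 -> 15 weekdays
Remaining 6 days starting on Monday:
  Mon(w), Tue(w), Wed(w), Thu(w), Fri(w), Sat(-) -> 5 weekdays
Total business days: 15 + 5 = 20

20


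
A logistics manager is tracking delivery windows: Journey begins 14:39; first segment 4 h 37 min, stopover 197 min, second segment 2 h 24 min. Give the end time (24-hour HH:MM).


Depart: 14:39
Leg 1: +277 min -> 19:16
Layover: +197 min -> 22:33
Leg 2: +144 min -> 00:57
Total travel: 618 minutes = 10h 18m
Arrival: 00:57

00:57


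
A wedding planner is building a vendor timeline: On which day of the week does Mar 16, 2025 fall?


Date: 2025-03-16
January 1, 2025 is a Wednesday
Day of year: 75
Offset from Jan 1: 74 days
74 mod 7 = 4
Result: Sunday

Sunday


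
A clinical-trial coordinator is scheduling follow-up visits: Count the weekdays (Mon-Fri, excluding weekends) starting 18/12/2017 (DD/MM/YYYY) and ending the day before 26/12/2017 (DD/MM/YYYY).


Start: 2017-12-18 (Monday)
End (exclusive): 2017-12-26 (Tuesday)
Total calendar days: 8
Full weeks: 8 // 7 = 1 -> 5 weekdays
Remaining 1 days starting on Monday:
  Mon(w) -> 1 weekdays
Total business days: 5 + 1 = 6

6


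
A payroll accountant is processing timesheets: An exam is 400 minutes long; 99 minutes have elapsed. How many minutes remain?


Total budget: 400 minutes
Time used: 99 minutes
Remaining: 400 - 99 = 301 minutes
Percent used: 24.8%
Percent remaining: 75.2%

301


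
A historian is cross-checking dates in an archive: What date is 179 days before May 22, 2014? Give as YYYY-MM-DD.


Start: 2014-05-22
Subtracting 179 days
Days already passed in May: 22
After going back through May: 157 more days to subtract
April 2014: 30 days, 127 remaining
March 2014: 31 days, 96 remaining
February 2014: 28 days, 68 remaining
January 2014: 31 days, 37 remaining
Result: 2013-11-24

2013-11-24


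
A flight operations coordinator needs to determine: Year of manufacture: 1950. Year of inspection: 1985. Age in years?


Birth year: 1950
Current year: 1985
Age = current year - birth year
Age = 1985 - 1950 = 35

35


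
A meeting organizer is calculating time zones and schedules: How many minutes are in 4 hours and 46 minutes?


Hours: 4
Extra minutes: 46
Minutes per hour: 60
Hours to minutes: 4 x 60 = 240
Total: 240 + 46 = 286

286


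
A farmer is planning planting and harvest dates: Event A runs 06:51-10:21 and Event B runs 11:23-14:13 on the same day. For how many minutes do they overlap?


Interval A: [411, 621] minutes from midnight
Interval B: [683, 853] minutes from midnight
Overlap start = max(411, 683) = 683
Overlap end = min(621, 853) = 621
End <= start, so the intervals do not overlap: 0 minutes

0


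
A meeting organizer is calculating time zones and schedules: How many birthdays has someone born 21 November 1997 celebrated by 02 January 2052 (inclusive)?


Birth: 1997-11-21
Reference: 2052-01-02
Year difference: 2052 - 1997 = 55
Has birthday (11-21) occurred by 01-02? No
Birthday not yet reached this year -> subtract 1
Age in full years: 54

54


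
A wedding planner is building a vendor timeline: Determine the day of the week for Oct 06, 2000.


Date: 2000-10-06
January 1, 2000 is a Saturday
Day of year: 280
Offset from Jan 1: 279 days
279 mod 7 = 6
Result: Friday

Friday


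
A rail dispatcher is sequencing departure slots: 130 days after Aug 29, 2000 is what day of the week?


Start: 2000-08-29 (Tuesday)
Step 1 - find target date: add 130 days
  2000-08-29 + 130 days = 2001-01-06
Step 2 - day of week:
  130 mod 7 = 4
  Tuesday + 4 days -> Saturday
Result: Saturday (2001-01-06)

Saturday


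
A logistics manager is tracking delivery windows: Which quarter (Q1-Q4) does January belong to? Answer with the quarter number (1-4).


Month: January (month 1)
Q1: January-March (months 1-3)
Q2: April-June (months 4-6)
Q3: July-September (months 7-9)
Q4: October-December (months 10-12)
Month 1 falls in Q1

1


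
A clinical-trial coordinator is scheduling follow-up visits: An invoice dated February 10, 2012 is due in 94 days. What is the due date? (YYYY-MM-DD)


Start: 2012-02-10
Adding 94 days
Days remaining in February: 19
After February: 75 days still to add
March 2012: 31 days, 44 remaining
April 2012: 30 days, 14 remaining
May 2012 has 31 days, need 14
Result: 2012-05-14

2012-05-14


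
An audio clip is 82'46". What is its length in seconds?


Minutes: 82
Seconds: 46
Convert minutes to seconds: 82 x 60 = 4920
Add remaining seconds: 4920 + 46 = 4966

4966


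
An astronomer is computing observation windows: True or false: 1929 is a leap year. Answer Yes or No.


Year: 1929
Divisible by 4? 1929 / 4 = 482.25 -> No
Not divisible by 4, so NOT a leap year

No


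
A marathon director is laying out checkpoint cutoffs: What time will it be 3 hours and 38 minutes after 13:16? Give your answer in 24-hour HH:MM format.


Start time: 13:16
Adding: 3 hours 38 minutes
Minutes: 16 + 38 = 54
Hours: 13 + 3 + 0 = 16
Result: 16:54

16:54


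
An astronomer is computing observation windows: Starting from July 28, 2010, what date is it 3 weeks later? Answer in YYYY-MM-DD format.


Start: 2010-07-28
Weeks to add: 3
Convert to days: 3 x 7 = 21 days
Add 21 days to 2010-07-28
Result: 2010-08-18

2010-08-18


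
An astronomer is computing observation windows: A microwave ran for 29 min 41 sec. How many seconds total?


Minutes: 29
Extra seconds: 41
Seconds per minute: 60
Minutes to seconds: 29 x 60 = 1740
Total: 1740 + 41 = 1781

1781


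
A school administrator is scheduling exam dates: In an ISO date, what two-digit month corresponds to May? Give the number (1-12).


Calendar month order:
4. April
5. May <--
6. June
May is month number 5

5


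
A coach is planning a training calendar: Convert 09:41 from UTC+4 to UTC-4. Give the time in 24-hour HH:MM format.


Local time: 09:41 at UTC+4 (offset 4h)
Target zone: UTC-4 (offset -4h)
Difference: -4 - (4) = -8 hours
Calculation: 9 + (-8) = 1
Result: 01:41

01:41


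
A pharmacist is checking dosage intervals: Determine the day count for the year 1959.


Year: 1959
Check leap year rules:
Divisible by 4? No
1959 is not a leap year
Days: 365

365


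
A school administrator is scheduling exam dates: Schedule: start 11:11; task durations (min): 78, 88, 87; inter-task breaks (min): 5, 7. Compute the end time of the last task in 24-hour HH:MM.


Start: 11:11 = 671 min from midnight
  after task 1 (78 min): 12:29
  after break (5 min): 12:34
  after task 2 (88 min): 14:02
  after break (7 min): 14:09
  after task 3 (87 min): 15:36
Total elapsed: 265 minutes
End time: 15:36

15:36


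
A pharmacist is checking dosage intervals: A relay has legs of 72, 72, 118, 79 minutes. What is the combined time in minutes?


Durations: 72, 72, 118, 79
Running sum: 72
+ 72 = 144
+ 118 = 262
+ 79 = 341
Total duration: 341 minutes
That is 5 hours and 41 minutes

341


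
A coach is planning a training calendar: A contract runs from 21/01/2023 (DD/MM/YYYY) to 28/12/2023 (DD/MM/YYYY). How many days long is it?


Start date: 2023-01-21
End date: 2023-12-28
Jan 2023: +11 days
Feb 2023: +28 days
Mar 2023: +31 days
... (9 more months)
Total: 341 days

341


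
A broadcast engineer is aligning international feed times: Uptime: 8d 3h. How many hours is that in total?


Days: 8
Extra hours: 3
Hours per day: 24
Days to hours: 8 x 24 = 192
Total: 192 + 3 = 195

195


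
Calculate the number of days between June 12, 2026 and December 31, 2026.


Start: June 12, 2026
End: December 31, 2026
Days left in June: 18
July: 31
August: 31
September: 30
October: 31
... plus remaining months
Sum of remaining months: 184
Total: 18 + 184 = 202

202


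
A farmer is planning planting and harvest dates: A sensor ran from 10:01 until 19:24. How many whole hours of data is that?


Start: 10:01
End: 19:24
Hour difference: 19 - 10 = 9 hours
Minute difference: 24 - 1 = 23 minutes
Total minutes: 563
Complete hours: 563 / 60 = 9 (remainder 23)

9


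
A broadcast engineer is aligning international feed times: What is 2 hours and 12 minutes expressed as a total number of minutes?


Hours: 2
Minutes: 12
Convert hours to minutes: 2 x 60 = 120
Add remaining minutes: 120 + 12 = 132

132


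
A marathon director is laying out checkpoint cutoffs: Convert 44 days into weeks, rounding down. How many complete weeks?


Total days: 44
Days per week: 7
Division: 44 / 7 = 6 remainder 2
Complete weeks: 6
Remaining days: 2

6


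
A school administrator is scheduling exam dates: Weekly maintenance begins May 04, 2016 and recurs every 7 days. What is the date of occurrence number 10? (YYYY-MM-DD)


First occurrence: 2016-05-04 (occurrence 1)
Each occurrence is 7 days after the previous.
Occurrence 10 is 9 weeks after the first.
9 weeks = 63 days
2016-05-04 + 63 days = 2016-07-06

2016-07-06


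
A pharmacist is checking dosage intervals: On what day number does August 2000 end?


Month: August
Year: 2000
August is a 31-day month
Total: 31 days

31


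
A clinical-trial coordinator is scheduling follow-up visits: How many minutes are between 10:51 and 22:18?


Start time: 10:51 = 651 minutes from midnight
End time: 22:18 = 1338 minutes from midnight
Difference: 1338 - 651 = 687 minutes
That is 11 hours and 27 minutes

687


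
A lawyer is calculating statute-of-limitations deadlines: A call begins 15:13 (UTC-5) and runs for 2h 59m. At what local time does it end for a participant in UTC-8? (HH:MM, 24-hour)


Start: 15:13 in UTC-5
Step 1 - add duration:
  minutes: 13 + 59 = 72 (carry 1h)
  hours: 15 + 2 + 1 = 18
  end in UTC-5: 18:12
Step 2 - convert UTC-5 -> UTC-8:
  offset difference: -8 - (-5) = -3 hours
  18 + (-3) = 15 -> mod 24 = 15
Result: 15:12 in UTC-8

15:12


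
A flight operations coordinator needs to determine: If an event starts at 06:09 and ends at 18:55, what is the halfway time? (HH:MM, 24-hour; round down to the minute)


Start time: 06:09 = 369 minutes from midnight
End time: 18:55 = 1135 minutes from midnight
Sum: 369 + 1135 = 1504
Midpoint: 1504 / 2 = 752 minutes
Convert: 752 / 60 = 12 hours, 32 minutes
Result: 12:32

12:32


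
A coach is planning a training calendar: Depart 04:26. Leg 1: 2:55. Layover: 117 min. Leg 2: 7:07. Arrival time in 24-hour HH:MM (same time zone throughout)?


Depart: 04:26
Leg 1: +175 min -> 07:21
Layover: +117 min -> 09:18
Leg 2: +427 min -> 16:25
Total travel: 719 minutes = 11h 59m
Arrival: 16:25

16:25


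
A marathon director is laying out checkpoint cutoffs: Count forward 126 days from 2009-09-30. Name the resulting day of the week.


Start: 2009-09-30 (Wednesday)
Step 1 - find target date: add 126 days
  2009-09-30 + 126 days = 2010-02-03
Step 2 - day of week:
  126 mod 7 = 0
  Wednesday + 0 days -> Wednesday
Result: Wednesday (2010-02-03)

Wednesday


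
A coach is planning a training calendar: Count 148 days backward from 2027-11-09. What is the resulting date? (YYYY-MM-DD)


Start: 2027-11-09
Subtracting 148 days
Days already passed in November: 9
After going back through November: 139 more days to subtract
October 2027: 31 days, 108 remaining
September 2027: 30 days, 78 remaining
August 2027: 31 days, 47 remaining
July 2027: 31 days, 16 remaining
Result: 2027-06-14

2027-06-14


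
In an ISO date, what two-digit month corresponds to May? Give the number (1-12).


Calendar month order:
4. April
5. May <--
6. June
May is month number 5

5


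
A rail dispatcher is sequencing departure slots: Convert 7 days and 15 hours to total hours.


Days: 7
Extra hours: 15
Hours per day: 24
Days to hours: 7 x 24 = 168
Total: 168 + 15 = 183

183


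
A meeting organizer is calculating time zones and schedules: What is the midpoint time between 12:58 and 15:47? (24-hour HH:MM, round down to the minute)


Start time: 12:58 = 778 minutes from midnight
End time: 15:47 = 947 minutes from midnight
Sum: 778 + 947 = 1725
Midpoint: 1725 / 2 = 862 minutes
Convert: 862 / 60 = 14 hours, 22 minutes
Result: 14:22

14:22


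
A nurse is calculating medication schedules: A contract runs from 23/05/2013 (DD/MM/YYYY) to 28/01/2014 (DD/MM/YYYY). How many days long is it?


Start date: 2013-05-23
End date: 2014-01-28
May 2013: +9 days
Jun 2013: +30 days
Jul 2013: +31 days
... (6 more months)
Total: 250 days

250


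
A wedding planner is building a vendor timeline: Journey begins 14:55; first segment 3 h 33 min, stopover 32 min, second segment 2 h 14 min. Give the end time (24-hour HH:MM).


Depart: 14:55
Leg 1: +213 min -> 18:28
Layover: +32 min -> 19:00
Leg 2: +134 min -> 21:14
Total travel: 379 minutes = 6h 19m
Arrival: 21:14

21:14


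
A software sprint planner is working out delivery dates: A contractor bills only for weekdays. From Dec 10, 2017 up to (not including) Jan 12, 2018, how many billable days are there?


Start: 2017-12-10 (Sunday)
End (exclusive): 2018-01-12 (Friday)
Total calendar days: 33
Full weeks: 33 // 7 = 4 -> 20 weekdays
Remaining 5 days starting on Sunday:
  Sun(-), Mon(w), Tue(w), Wed(w), Thu(w) -> 4 weekdays
Total business days: 20 + 4 = 24

24


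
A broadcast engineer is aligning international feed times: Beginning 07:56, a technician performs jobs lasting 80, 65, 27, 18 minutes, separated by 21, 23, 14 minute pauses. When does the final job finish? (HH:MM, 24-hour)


Start: 07:56 = 476 min from midnight
  after task 1 (80 min): 09:16
  after break (21 min): 09:37
  after task 2 (65 min): 10:42
  after break (23 min): 11:05
  after task 3 (27 min): 11:32
  after break (14 min): 11:46
  after task 4 (18 min): 12:04
Total elapsed: 248 minutes
End time: 12:04

12:04


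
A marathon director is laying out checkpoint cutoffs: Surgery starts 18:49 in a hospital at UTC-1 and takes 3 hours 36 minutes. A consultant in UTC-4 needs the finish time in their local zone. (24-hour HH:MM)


Start: 18:49 in UTC-1
Step 1 - add duration:
  minutes: 49 + 36 = 85 (carry 1h)
  hours: 18 + 3 + 1 = 22
  end in UTC-1: 22:25
Step 2 - convert UTC-1 -> UTC-4:
  offset difference: -4 - (-1) = -3 hours
  22 + (-3) = 19 -> mod 24 = 19
Result: 19:25 in UTC-4

19:25


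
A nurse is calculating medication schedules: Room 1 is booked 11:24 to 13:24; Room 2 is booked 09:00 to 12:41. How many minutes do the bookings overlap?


Interval A: [684, 804] minutes from midnight
Interval B: [540, 761] minutes from midnight
Overlap start = max(684, 540) = 684
Overlap end = min(804, 761) = 761
Overlap = 761 - 684 = 77 minutes

77


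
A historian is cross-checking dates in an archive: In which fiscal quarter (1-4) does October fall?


Month: October (month 10)
Q1: January-March (months 1-3)
Q2: April-June (months 4-6)
Q3: July-September (months 7-9)
Q4: October-December (months 10-12)
Month 10 falls in Q4

4


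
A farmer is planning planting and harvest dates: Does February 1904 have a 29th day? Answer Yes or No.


Year: 1904
Divisible by 4? 1904 / 4 = 476.0 -> Yes
Divisible by 100? 1904 / 100 = 19.04 -> No
Divisible by 4 but not 100, so it IS a leap year

Yes


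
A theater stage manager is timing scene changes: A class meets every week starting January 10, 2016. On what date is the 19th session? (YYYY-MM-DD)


First occurrence: 2016-01-10 (occurrence 1)
Each occurrence is 7 days after the previous.
Occurrence 19 is 18 weeks after the first.
18 weeks = 126 days
2016-01-10 + 126 days = 2016-05-15

2016-05-15


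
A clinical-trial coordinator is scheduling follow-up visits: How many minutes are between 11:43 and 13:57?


Start time: 11:43 = 703 minutes from midnight
End time: 13:57 = 837 minutes from midnight
Difference: 837 - 703 = 134 minutes
That is 2 hours and 14 minutes

134


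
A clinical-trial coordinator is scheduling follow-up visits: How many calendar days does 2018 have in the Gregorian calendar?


Year: 2018
Check leap year rules:
Divisible by 4? No
2018 is not a leap year
Days: 365

365


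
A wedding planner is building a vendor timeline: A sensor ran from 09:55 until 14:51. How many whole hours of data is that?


Start: 09:55
End: 14:51
Hour difference: 14 - 9 = 5 hours
Minute difference: 51 - 55 = -4 minutes
Total minutes: 296
Complete hours: 296 / 60 = 4 (remainder 56)

4


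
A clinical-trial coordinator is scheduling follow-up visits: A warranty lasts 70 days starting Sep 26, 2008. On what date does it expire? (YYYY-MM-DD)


Start: 2008-09-26
Adding 70 days
Days remaining in September: 4
After September: 66 days still to add
October 2008: 31 days, 35 remaining
November 2008: 30 days, 5 remaining
December 2008 has 31 days, need 5
Result: 2008-12-05

2008-12-05


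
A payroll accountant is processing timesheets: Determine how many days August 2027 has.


Month: August
Year: 2027
August is a 31-day month
Total: 31 days

31


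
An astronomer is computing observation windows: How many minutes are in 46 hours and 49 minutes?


Hours: 46
Extra minutes: 49
Minutes per hour: 60
Hours to minutes: 46 x 60 = 2760
Total: 2760 + 49 = 2809

2809


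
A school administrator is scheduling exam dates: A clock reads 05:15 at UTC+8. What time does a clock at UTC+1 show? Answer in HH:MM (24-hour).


Local time: 05:15 at UTC+8 (offset 8h)
Target zone: UTC+1 (offset 1h)
Difference: 1 - (8) = -7 hours
Calculation: 5 + (-7) = -2
Wraparound: (-2) mod 24 = 22
Result: 22:15

22:15


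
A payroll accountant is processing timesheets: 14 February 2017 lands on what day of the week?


Date: 2017-02-14
January 1, 2017 is a Sunday
Day of year: 45
Offset from Jan 1: 44 days
44 mod 7 = 2
Result: Tuesday

Tuesday


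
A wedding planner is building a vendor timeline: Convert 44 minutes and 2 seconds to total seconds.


Minutes: 44
Extra seconds: 2
Seconds per minute: 60
Minutes to seconds: 44 x 60 = 2640
Total: 2640 + 2 = 2642

2642


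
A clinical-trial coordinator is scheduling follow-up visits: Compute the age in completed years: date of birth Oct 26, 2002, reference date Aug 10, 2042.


Birth: 2002-10-26
Reference: 2042-08-10
Year difference: 2042 - 2002 = 40
Has birthday (10-26) occurred by 08-10? No
Birthday not yet reached this year -> subtract 1
Age in full years: 39

39


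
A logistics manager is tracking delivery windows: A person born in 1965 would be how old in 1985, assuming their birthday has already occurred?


Birth year: 1965
Current year: 1985
Age = current year - birth year
Age = 1985 - 1965 = 20

20


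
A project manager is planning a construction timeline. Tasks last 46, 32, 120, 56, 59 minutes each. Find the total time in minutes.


Durations: 46, 32, 120, 56, 59
Running sum: 46
+ 32 = 78
+ 120 = 198
+ 56 = 254
+ 59 = 313
Total duration: 313 minutes
That is 5 hours and 13 minutes

313


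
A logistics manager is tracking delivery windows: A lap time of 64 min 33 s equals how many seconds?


Minutes: 64
Seconds: 33
Convert minutes to seconds: 64 x 60 = 3840
Add remaining seconds: 3840 + 33 = 3873

3873


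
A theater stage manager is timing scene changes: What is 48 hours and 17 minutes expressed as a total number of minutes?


Hours: 48
Minutes: 17
Convert hours to minutes: 48 x 60 = 2880
Add remaining minutes: 2880 + 17 = 2897

2897


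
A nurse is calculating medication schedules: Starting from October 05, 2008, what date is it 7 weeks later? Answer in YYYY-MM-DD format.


Start: 2008-10-05
Weeks to add: 7
Convert to days: 7 x 7 = 49 days
Add 49 days to 2008-10-05
Result: 2008-11-23

2008-11-23


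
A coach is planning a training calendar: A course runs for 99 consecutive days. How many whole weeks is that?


Total days: 99
Days per week: 7
Division: 99 / 7 = 14 remainder 1
Complete weeks: 14
Remaining days: 1

14


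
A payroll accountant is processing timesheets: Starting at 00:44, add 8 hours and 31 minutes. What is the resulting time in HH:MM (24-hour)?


Start time: 00:44
Adding: 8 hours 31 minutes
Minutes: 44 + 31 = 75
Minute overflow: 75 >= 60, so carry 1 hour, minutes = 15
Hours: 0 + 8 + 1 = 9
Result: 09:15

09:15


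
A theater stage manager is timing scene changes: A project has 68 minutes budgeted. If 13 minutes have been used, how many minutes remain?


Total budget: 68 minutes
Time used: 13 minutes
Remaining: 68 - 13 = 55 minutes
Percent used: 19.1%
Percent remaining: 80.9%

55


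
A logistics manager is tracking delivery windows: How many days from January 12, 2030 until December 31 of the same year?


Start: January 12, 2030
End: December 31, 2030
Days left in January: 19
February: 28
March: 31
April: 30
May: 31
... plus remaining months
Sum of remaining months: 334
Total: 19 + 334 = 353

353


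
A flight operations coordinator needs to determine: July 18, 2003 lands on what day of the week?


Date: 2003-07-18
January 1, 2003 is a Wednesday
Day of year: 199
Offset from Jan 1: 198 days
198 mod 7 = 2
Result: Friday

Friday


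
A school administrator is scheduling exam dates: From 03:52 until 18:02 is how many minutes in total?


Start time: 03:52 = 232 minutes from midnight
End time: 18:02 = 1082 minutes from midnight
Difference: 1082 - 232 = 850 minutes
That is 14 hours and 10 minutes

850


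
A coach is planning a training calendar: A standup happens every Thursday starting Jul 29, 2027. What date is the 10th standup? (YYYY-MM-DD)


First occurrence: 2027-07-29 (occurrence 1)
Each occurrence is 7 days after the previous.
Occurrence 10 is 9 weeks after the first.
9 weeks = 63 days
2027-07-29 + 63 days = 2027-09-30

2027-09-30


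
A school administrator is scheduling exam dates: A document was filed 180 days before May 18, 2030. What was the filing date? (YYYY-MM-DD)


Start: 2030-05-18
Subtracting 180 days
Days already passed in May: 18
After going back through May: 162 more days to subtract
April 2030: 30 days, 132 remaining
March 2030: 31 days, 101 remaining
February 2030: 28 days, 73 remaining
January 2030: 31 days, 42 remaining
Result: 2029-11-19

2029-11-19


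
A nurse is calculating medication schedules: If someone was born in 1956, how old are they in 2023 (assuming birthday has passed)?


Birth year: 1956
Current year: 2023
Age = current year - birth year
Age = 2023 - 1956 = 67

67


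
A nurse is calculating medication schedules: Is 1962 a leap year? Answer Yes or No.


Year: 1962
Divisible by 4? 1962 / 4 = 490.5 -> No
Not divisible by 4, so NOT a leap year

No


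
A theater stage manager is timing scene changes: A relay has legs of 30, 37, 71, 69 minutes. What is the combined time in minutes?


Durations: 30, 37, 71, 69
Running sum: 30
+ 37 = 67
+ 71 = 138
+ 69 = 207
Total duration: 207 minutes
That is 3 hours and 27 minutes

207


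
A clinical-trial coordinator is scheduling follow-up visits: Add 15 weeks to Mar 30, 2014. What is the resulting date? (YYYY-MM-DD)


Start: 2014-03-30
Weeks to add: 15
Convert to days: 15 x 7 = 105 days
Add 105 days to 2014-03-30
Result: 2014-07-13

2014-07-13


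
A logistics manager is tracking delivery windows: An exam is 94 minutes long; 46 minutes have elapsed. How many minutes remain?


Total budget: 94 minutes
Time used: 46 minutes
Remaining: 94 - 46 = 48 minutes
Percent used: 48.9%
Percent remaining: 51.1%

48


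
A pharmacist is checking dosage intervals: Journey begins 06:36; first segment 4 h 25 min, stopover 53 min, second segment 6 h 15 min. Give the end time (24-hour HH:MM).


Depart: 06:36
Leg 1: +265 min -> 11:01
Layover: +53 min -> 11:54
Leg 2: +375 min -> 18:09
Total travel: 693 minutes = 11h 33m
Arrival: 18:09

18:09


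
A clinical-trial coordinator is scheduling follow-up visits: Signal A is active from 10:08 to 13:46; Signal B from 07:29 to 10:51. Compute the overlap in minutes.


Interval A: [608, 826] minutes from midnight
Interval B: [449, 651] minutes from midnight
Overlap start = max(608, 449) = 608
Overlap end = min(826, 651) = 651
Overlap = 651 - 608 = 43 minutes

43


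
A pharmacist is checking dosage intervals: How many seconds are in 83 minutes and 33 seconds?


Minutes: 83
Extra seconds: 33
Seconds per minute: 60
Minutes to seconds: 83 x 60 = 4980
Total: 4980 + 33 = 5013

5013


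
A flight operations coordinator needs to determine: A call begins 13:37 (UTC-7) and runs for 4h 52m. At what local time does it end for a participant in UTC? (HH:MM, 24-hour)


Start: 13:37 in UTC-7
Step 1 - add duration:
  minutes: 37 + 52 = 89 (carry 1h)
  hours: 13 + 4 + 1 = 18
  end in UTC-7: 18:29
Step 2 - convert UTC-7 -> UTC:
  offset difference: 0 - (-7) = 7 hours
  18 + (7) = 25 -> mod 24 = 1
Result: 01:29 in UTC

01:29
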